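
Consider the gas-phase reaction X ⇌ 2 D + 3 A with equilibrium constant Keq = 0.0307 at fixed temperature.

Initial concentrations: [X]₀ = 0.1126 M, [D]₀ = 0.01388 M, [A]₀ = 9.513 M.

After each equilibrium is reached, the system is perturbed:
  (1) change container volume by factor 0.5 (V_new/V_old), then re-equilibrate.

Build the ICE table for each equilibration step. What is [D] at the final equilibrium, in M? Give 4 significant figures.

Q₀ = 1.473 vs Keq = 0.0307 ⇒ Q>K, reverse
Step 1:
                    X           D           A
  I            0.1126     0.01388       9.513
  C          0.005909    -0.01182    -0.01773
  E            0.1185    0.002062       9.495
  solve Keq expr → x = -0.005909; check Q = 0.0307
Then change container volume by factor 0.5 (V_new/V_old).
Step 2:
                    X           D           A
  I             0.237    0.004123       18.99
  C          0.001544   -0.003089   -0.004633
  E            0.2386    0.001034       18.99
  solve Keq expr → x = -0.001544; check Q = 0.0307

[D]_eq = 0.001034 M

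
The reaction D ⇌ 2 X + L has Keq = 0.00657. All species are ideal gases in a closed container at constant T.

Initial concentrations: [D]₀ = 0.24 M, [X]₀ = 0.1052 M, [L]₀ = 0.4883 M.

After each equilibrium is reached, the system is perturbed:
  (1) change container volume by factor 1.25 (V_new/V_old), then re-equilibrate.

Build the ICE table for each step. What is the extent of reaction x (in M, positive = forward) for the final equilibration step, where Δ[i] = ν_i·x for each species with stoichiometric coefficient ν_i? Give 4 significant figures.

Q₀ = 0.02252 vs Keq = 0.00657 ⇒ Q>K, reverse
Step 1:
                    D           X           L
  init           0.24      0.1052      0.4883
  Δ            0.0222    -0.04441     -0.0222
  eq           0.2622     0.06079      0.4661
  solve Keq expr → x = -0.0222; check Q = 0.00657
Then change container volume by factor 1.25 (V_new/V_old).
Step 2:
                    D           X           L
  init         0.2098     0.04864      0.3729
  Δ         -0.005464     0.01093    0.005464
  eq           0.2043     0.05956      0.3783
  solve Keq expr → x = 0.005464; check Q = 0.00657

x = 0.005464 M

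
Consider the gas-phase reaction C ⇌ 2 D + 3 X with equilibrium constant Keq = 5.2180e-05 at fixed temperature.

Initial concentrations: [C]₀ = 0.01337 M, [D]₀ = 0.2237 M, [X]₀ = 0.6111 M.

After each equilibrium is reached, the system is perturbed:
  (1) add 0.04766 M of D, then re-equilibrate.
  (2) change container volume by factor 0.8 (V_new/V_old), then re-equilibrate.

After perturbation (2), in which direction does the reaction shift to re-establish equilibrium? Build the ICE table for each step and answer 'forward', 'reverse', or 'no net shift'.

Q₀ = 0.8542 vs Keq = 5.2180e-05 ⇒ Q>K, reverse
Step 1:
                    C           D           X
  Initial     0.01337      0.2237      0.6111
  Change       0.1042     -0.2085     -0.3127
  Equil        0.1176      0.0152      0.2984
  solve Keq expr → x = -0.1042; check Q = 5.2180e-05
Then add 0.04766 M of D.
Step 2:
                    C           D           X
  Initial      0.1176     0.06286      0.2984
  Change      0.01993    -0.03987     -0.0598
  Equil        0.1376     0.02299      0.2386
  solve Keq expr → x = -0.01993; check Q = 5.2180e-05
Then change container volume by factor 0.8 (V_new/V_old).
Step 3:
                    C           D           X
  Initial      0.1719     0.02874      0.2982
  Change     0.004402   -0.008804    -0.01321
  Equil        0.1763     0.01994       0.285
  solve Keq expr → x = -0.004402; check Q = 5.2180e-05

Direction: reverse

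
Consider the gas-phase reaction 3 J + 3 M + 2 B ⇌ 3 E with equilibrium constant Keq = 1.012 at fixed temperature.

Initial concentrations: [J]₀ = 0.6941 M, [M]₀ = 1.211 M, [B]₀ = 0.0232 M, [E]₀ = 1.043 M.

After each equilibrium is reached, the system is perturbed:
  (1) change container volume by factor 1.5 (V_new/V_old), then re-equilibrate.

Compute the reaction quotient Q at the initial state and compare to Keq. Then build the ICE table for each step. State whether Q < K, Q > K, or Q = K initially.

Q₀ = 3550 vs Keq = 1.012 ⇒ Q>K, reverse
Step 1:
                    J           M           B           E
  init         0.6941       1.211      0.0232       1.043
  Δ            0.3601      0.3601        0.24     -0.3601
  eq            1.054       1.571      0.2632      0.6829
  solve Keq expr → x = -0.12; check Q = 1.012
Then change container volume by factor 1.5 (V_new/V_old).
Step 2:
                    J           M           B           E
  init         0.7028       1.047      0.1755      0.4553
  Δ           0.09836     0.09836     0.06557    -0.09836
  eq           0.8011       1.146      0.2411      0.3569
  solve Keq expr → x = -0.03279; check Q = 1.012

Q₀ = 3550; Q > K (proceeds reverse)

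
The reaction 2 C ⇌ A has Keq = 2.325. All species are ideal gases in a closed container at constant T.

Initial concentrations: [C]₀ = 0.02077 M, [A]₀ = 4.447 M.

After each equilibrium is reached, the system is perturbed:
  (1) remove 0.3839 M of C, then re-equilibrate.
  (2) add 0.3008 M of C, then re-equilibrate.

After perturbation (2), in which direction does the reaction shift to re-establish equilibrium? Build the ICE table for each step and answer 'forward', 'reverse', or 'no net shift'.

Q₀ = 1.0308e+04 vs Keq = 2.325 ⇒ Q>K, reverse
Step 1:
                  C         A
  init      0.02077     4.447
  Δ            1.26   -0.6302
  eq          1.281     3.817
  solve Keq expr → x = -0.6302; check Q = 2.325
Then remove 0.3839 M of C.
Step 2:
                  C         A
  init       0.8974     3.817
  Δ          0.3539   -0.1769
  eq          1.251      3.64
  solve Keq expr → x = -0.1769; check Q = 2.325
Then add 0.3008 M of C.
Step 3:
                  C         A
  init        1.552      3.64
  Δ         -0.2772    0.1386
  eq          1.275     3.778
  solve Keq expr → x = 0.1386; check Q = 2.325

Direction: forward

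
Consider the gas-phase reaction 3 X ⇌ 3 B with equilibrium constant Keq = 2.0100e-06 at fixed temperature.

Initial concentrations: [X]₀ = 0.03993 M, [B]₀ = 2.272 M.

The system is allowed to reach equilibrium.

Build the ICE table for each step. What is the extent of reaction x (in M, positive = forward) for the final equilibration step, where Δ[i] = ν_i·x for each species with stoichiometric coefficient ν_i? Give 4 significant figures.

Q₀ = 1.8422e+05 vs Keq = 2.0100e-06 ⇒ Q>K, reverse
Step 1:
                  X         B
  I         0.03993     2.272
  C           2.243    -2.243
  E           2.283   0.02881
  solve Keq expr → x = -0.7477; check Q = 2.0100e-06

x = -0.7477 M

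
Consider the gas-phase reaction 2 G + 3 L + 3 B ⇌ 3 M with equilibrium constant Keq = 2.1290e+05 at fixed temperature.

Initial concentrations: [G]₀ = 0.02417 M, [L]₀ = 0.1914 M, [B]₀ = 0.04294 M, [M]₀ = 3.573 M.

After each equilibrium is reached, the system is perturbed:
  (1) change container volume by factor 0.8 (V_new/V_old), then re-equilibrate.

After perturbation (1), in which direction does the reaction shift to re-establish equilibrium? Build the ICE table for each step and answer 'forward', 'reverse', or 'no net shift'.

Q₀ = 1.4065e+11 vs Keq = 2.1290e+05 ⇒ Q>K, reverse
Step 1:
                  G         L         B         M
  Initial   0.02417    0.1914   0.04294     3.573
  Change     0.1886    0.2829    0.2829   -0.2829
  Equil      0.2128    0.4743    0.3259      3.29
  solve Keq expr → x = -0.09432; check Q = 2.1290e+05
Then change container volume by factor 0.8 (V_new/V_old).
Step 2:
                  G         L         B         M
  Initial     0.266    0.5929    0.4074     4.113
  Change   -0.03834  -0.05752  -0.05752   0.05752
  Equil      0.2277    0.5354    0.3498      4.17
  solve Keq expr → x = 0.01917; check Q = 2.1290e+05

Direction: forward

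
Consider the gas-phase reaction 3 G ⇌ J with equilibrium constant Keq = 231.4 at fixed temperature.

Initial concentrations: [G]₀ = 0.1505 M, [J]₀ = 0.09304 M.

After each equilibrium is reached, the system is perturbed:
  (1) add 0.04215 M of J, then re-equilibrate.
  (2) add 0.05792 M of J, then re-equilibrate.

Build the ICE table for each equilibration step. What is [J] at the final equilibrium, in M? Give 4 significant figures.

Q₀ = 27.29 vs Keq = 231.4 ⇒ Q<K, forward
Step 1:
                  G         J
  I          0.1505   0.09304
  C        -0.07091   0.02364
  E         0.07959    0.1167
  solve Keq expr → x = 0.02364; check Q = 231.4
Then add 0.04215 M of J.
Step 2:
                  G         J
  I         0.07959    0.1588
  C        0.008114 -0.002705
  E         0.08771    0.1561
  solve Keq expr → x = -0.002705; check Q = 231.4
Then add 0.05792 M of J.
Step 3:
                  G         J
  I         0.08771     0.214
  C        0.009257 -0.003086
  E         0.09696     0.211
  solve Keq expr → x = -0.003086; check Q = 231.4

[J]_eq = 0.211 M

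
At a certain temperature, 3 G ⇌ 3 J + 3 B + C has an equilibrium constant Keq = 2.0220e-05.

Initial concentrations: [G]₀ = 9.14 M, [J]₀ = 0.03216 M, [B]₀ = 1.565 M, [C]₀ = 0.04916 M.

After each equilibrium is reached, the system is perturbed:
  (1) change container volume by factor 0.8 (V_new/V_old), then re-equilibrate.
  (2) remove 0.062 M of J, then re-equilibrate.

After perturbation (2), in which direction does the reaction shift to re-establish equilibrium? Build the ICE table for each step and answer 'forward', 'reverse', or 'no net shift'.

Direction: forward

Q₀ = 8.2085e-09 vs Keq = 2.0220e-05 ⇒ Q<K, forward
Step 1:
                  G         J         B         C
  I            9.14   0.03216     1.565   0.04916
  C         -0.2354    0.2354    0.2354   0.07848
  E           8.905    0.2676       1.8    0.1276
  solve Keq expr → x = 0.07848; check Q = 2.0220e-05
Then change container volume by factor 0.8 (V_new/V_old).
Step 2:
                  G         J         B         C
  I           11.13    0.3345     2.251    0.1596
  C         0.06454  -0.06454  -0.06454  -0.02151
  E            11.2      0.27     2.186     0.138
  solve Keq expr → x = -0.02151; check Q = 2.0220e-05
Then remove 0.062 M of J.
Step 3:
                  G         J         B         C
  I            11.2     0.208     2.186     0.138
  C         -0.0462    0.0462    0.0462    0.0154
  E           11.15    0.2542     2.232    0.1534
  solve Keq expr → x = 0.0154; check Q = 2.0220e-05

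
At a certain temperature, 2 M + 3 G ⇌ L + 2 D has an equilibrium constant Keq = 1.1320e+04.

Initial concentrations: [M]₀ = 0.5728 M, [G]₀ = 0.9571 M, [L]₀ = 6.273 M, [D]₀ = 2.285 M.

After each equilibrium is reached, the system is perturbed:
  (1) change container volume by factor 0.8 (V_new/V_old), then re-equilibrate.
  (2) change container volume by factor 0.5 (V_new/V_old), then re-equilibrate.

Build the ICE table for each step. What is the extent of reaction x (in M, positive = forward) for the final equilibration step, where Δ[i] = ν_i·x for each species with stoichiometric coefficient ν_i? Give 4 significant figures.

Q₀ = 113.9 vs Keq = 1.1320e+04 ⇒ Q<K, forward
Step 1:
                   M          G          L          D
  Initial     0.5728     0.9571      6.273      2.285
  Change     -0.3506    -0.5259     0.1753     0.3506
  Equil       0.2222     0.4312      6.448      2.636
  solve Keq expr → x = 0.1753; check Q = 1.1320e+04
Then change container volume by factor 0.8 (V_new/V_old).
Step 2:
                   M          G          L          D
  Initial     0.2777      0.539       8.06      3.295
  Change     -0.0264    -0.0396     0.0132     0.0264
  Equil       0.2513     0.4994      8.074      3.321
  solve Keq expr → x = 0.0132; check Q = 1.1320e+04
Then change container volume by factor 0.5 (V_new/V_old).
Step 3:
                   M          G          L          D
  Initial     0.5027     0.9987      16.15      6.642
  Change     -0.1382    -0.2073     0.0691     0.1382
  Equil       0.3645     0.7914      16.22       6.78
  solve Keq expr → x = 0.0691; check Q = 1.1320e+04

x = 0.0691 M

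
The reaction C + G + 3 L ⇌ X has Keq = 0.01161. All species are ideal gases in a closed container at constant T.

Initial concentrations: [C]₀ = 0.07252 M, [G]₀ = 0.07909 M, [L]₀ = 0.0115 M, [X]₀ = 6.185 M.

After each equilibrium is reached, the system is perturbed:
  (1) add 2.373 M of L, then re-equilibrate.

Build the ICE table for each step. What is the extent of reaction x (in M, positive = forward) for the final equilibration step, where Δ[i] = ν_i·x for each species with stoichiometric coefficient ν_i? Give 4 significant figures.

Q₀ = 7.0903e+08 vs Keq = 0.01161 ⇒ Q>K, reverse
Step 1:
                  C         G         L         X
  I         0.07252   0.07909    0.0115     6.185
  C           1.672     1.672     5.017    -1.672
  E           1.745     1.752     5.029     4.513
  solve Keq expr → x = -1.672; check Q = 0.01161
Then add 2.373 M of L.
Step 2:
                  C         G         L         X
  I           1.745     1.752     7.402     4.513
  C         -0.4078   -0.4078    -1.223    0.4078
  E           1.337     1.344     6.179      4.92
  solve Keq expr → x = 0.4078; check Q = 0.01161

x = 0.4078 M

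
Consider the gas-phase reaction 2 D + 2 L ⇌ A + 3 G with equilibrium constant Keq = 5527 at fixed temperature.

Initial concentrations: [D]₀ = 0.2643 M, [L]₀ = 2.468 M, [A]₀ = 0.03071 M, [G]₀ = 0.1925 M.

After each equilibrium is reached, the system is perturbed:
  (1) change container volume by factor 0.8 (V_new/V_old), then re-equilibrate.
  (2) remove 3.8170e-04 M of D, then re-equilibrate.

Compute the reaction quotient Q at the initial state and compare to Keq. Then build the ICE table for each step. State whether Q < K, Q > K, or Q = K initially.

Q₀ = 5.1486e-04; Q < K (proceeds forward)

Q₀ = 5.1486e-04 vs Keq = 5527 ⇒ Q<K, forward
Step 1:
                  D         L         A         G
  I          0.2643     2.468   0.03071    0.1925
  C         -0.2632   -0.2632    0.1316    0.3948
  E        0.001106     2.205    0.1623    0.5873
  solve Keq expr → x = 0.1316; check Q = 5527
Then change container volume by factor 0.8 (V_new/V_old).
Step 2:
                  D         L         A         G
  I        0.001383     2.756    0.2029    0.7341
  C               0         0         0         0
  E        0.001383     2.756    0.2029    0.7341
  solve Keq expr → x = 0; check Q = 5527
Then remove 3.8170e-04 M of D.
Step 3:
                  D         L         A         G
  I        0.001001     2.756    0.2029    0.7341
  C       3.7926e-04 3.7926e-04 -1.8963e-04 -5.6889e-04
  E         0.00138     2.756    0.2027    0.7335
  solve Keq expr → x = -1.8963e-04; check Q = 5527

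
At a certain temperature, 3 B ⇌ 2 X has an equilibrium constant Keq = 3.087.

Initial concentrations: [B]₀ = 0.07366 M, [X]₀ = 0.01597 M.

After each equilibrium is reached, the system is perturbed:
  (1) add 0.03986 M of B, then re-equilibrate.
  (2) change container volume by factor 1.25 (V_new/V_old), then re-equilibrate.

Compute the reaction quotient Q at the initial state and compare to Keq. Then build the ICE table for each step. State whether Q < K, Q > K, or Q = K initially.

Q₀ = 0.6381 vs Keq = 3.087 ⇒ Q<K, forward
Step 1:
                  B         X
  I         0.07366   0.01597
  C        -0.01423  0.009486
  E         0.05943   0.02546
  solve Keq expr → x = 0.004743; check Q = 3.087
Then add 0.03986 M of B.
Step 2:
                  B         X
  I         0.09929   0.02546
  C        -0.02031   0.01354
  E         0.07898     0.039
  solve Keq expr → x = 0.006771; check Q = 3.087
Then change container volume by factor 1.25 (V_new/V_old).
Step 3:
                  B         X
  I         0.06318    0.0312
  C        0.002466 -0.001644
  E         0.06565   0.02955
  solve Keq expr → x = -8.2205e-04; check Q = 3.087

Q₀ = 0.6381; Q < K (proceeds forward)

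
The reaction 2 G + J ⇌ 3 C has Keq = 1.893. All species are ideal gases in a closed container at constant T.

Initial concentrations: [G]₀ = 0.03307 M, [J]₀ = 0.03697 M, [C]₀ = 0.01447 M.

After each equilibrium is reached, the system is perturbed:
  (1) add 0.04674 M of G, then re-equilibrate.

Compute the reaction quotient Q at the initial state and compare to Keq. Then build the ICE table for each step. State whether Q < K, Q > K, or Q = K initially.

Q₀ = 0.07494; Q < K (proceeds forward)

Q₀ = 0.07494 vs Keq = 1.893 ⇒ Q<K, forward
Step 1:
                  G         J         C
  I         0.03307   0.03697   0.01447
  C        -0.01091 -0.005454   0.01636
  E         0.02216   0.03152   0.03083
  solve Keq expr → x = 0.005454; check Q = 1.893
Then add 0.04674 M of G.
Step 2:
                  G         J         C
  I          0.0689   0.03152   0.03083
  C        -0.01403 -0.007016   0.02105
  E         0.05487    0.0245   0.05188
  solve Keq expr → x = 0.007016; check Q = 1.893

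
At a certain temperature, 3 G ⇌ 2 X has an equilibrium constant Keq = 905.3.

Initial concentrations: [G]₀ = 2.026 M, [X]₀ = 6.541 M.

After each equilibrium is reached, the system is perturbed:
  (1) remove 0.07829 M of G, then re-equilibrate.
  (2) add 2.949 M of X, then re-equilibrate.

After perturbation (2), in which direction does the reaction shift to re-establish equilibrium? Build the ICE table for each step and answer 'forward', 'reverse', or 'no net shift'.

Q₀ = 5.145 vs Keq = 905.3 ⇒ Q<K, forward
Step 1:
                   G          X
  Initial      2.026      6.541
  Change      -1.626      1.084
  Equil       0.4005      7.625
  solve Keq expr → x = 0.5418; check Q = 905.3
Then remove 0.07829 M of G.
Step 2:
                   G          X
  Initial     0.3222      7.625
  Change      0.0765     -0.051
  Equil       0.3987      7.574
  solve Keq expr → x = -0.0255; check Q = 905.3
Then add 2.949 M of X.
Step 3:
                   G          X
  Initial     0.3987      10.52
  Change     0.09571   -0.06381
  Equil       0.4944      10.46
  solve Keq expr → x = -0.0319; check Q = 905.3

Direction: reverse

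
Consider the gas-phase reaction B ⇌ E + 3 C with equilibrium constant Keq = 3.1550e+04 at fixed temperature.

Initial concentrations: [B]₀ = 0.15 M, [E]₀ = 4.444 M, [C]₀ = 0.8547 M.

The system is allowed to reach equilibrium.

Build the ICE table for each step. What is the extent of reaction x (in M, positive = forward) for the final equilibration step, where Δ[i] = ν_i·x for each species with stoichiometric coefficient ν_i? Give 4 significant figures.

x = 0.1497 M

Q₀ = 18.5 vs Keq = 3.1550e+04 ⇒ Q<K, forward
Step 1:
                    B           E           C
  I              0.15       4.444      0.8547
  C           -0.1497      0.1497       0.449
  E        3.2265e-04       4.594       1.304
  solve Keq expr → x = 0.1497; check Q = 3.1550e+04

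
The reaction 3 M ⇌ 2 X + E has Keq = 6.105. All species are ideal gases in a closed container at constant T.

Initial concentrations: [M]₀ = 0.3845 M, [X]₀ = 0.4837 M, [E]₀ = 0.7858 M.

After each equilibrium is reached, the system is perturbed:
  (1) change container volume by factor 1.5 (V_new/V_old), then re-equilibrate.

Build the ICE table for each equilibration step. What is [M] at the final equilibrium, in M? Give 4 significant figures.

[M]_eq = 0.2195 M

Q₀ = 3.234 vs Keq = 6.105 ⇒ Q<K, forward
Step 1:
                  M         X         E
  init       0.3845    0.4837    0.7858
  Δ        -0.05525   0.03683   0.01842
  eq         0.3293    0.5205    0.8042
  solve Keq expr → x = 0.01842; check Q = 6.105
Then change container volume by factor 1.5 (V_new/V_old).
Step 2:
                  M         X         E
  init       0.2195     0.347    0.5361
  Δ               0         0         0
  eq         0.2195     0.347    0.5361
  solve Keq expr → x = 0; check Q = 6.105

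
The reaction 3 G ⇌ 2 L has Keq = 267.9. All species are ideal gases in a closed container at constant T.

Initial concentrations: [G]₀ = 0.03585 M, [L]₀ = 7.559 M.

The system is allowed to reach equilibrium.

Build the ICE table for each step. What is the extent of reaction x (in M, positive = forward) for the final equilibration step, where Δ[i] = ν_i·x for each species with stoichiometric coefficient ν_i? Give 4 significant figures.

x = -0.1808 M

Q₀ = 1.2401e+06 vs Keq = 267.9 ⇒ Q>K, reverse
Step 1:
                    G           L
  I           0.03585       7.559
  C            0.5424     -0.3616
  E            0.5783       7.197
  solve Keq expr → x = -0.1808; check Q = 267.9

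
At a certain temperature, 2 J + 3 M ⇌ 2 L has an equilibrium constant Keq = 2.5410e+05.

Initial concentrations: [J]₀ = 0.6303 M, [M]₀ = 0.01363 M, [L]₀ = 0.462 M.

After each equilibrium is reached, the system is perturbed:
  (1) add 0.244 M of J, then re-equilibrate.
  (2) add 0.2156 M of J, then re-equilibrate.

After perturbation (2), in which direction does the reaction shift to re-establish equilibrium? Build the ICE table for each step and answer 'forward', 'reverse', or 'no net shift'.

Direction: forward

Q₀ = 2.1218e+05 vs Keq = 2.5410e+05 ⇒ Q<K, forward
Step 1:
                    J           M           L
  I            0.6303     0.01363       0.462
  C       -5.1891e-04 -7.7837e-04  5.1891e-04
  E            0.6298     0.01285      0.4625
  solve Keq expr → x = 2.5946e-04; check Q = 2.5410e+05
Then add 0.244 M of J.
Step 2:
                    J           M           L
  I            0.8738     0.01285      0.4625
  C         -0.001655   -0.002483    0.001655
  E            0.8721     0.01037      0.4642
  solve Keq expr → x = 8.2758e-04; check Q = 2.5410e+05
Then add 0.2156 M of J.
Step 3:
                    J           M           L
  I             1.088     0.01037      0.4642
  C       -9.3519e-04   -0.001403  9.3519e-04
  E             1.087    0.008966      0.4651
  solve Keq expr → x = 4.6760e-04; check Q = 2.5410e+05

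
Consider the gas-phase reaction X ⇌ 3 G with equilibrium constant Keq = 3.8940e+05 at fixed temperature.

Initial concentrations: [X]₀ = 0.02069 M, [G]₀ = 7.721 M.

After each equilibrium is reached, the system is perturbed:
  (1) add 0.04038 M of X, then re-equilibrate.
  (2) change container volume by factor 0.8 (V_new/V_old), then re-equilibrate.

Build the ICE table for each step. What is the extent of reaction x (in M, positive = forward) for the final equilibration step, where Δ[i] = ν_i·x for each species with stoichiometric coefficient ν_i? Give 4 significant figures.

x = -8.8840e-04 M

Q₀ = 2.2246e+04 vs Keq = 3.8940e+05 ⇒ Q<K, forward
Step 1:
                   X          G
  I          0.02069      7.721
  C         -0.01948    0.05844
  E         0.001209      7.779
  solve Keq expr → x = 0.01948; check Q = 3.8940e+05
Then add 0.04038 M of X.
Step 2:
                   X          G
  I          0.04159      7.779
  C         -0.04032      0.121
  E         0.001266        7.9
  solve Keq expr → x = 0.04032; check Q = 3.8940e+05
Then change container volume by factor 0.8 (V_new/V_old).
Step 3:
                   X          G
  I         0.001583      9.876
  C       8.8840e-04  -0.002665
  E         0.002471      9.873
  solve Keq expr → x = -8.8840e-04; check Q = 3.8940e+05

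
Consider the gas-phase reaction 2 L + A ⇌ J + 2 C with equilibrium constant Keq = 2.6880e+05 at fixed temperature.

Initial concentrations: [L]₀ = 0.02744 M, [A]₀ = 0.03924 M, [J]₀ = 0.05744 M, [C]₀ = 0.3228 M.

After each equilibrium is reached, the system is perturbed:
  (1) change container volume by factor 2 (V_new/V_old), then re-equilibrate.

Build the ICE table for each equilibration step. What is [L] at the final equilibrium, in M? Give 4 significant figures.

Q₀ = 202.6 vs Keq = 2.6880e+05 ⇒ Q<K, forward
Step 1:
                    L           A           J           C
  Initial     0.02744     0.03924     0.05744      0.3228
  Change     -0.02633    -0.01317     0.01317     0.02633
  Equil      0.001108     0.02607     0.07061      0.3491
  solve Keq expr → x = 0.01317; check Q = 2.6880e+05
Then change container volume by factor 2 (V_new/V_old).
Step 2:
                    L           A           J           C
  Initial  5.5407e-04     0.01304      0.0353      0.1746
  Change            0           0           0           0
  Equil    5.5407e-04     0.01304      0.0353      0.1746
  solve Keq expr → x = 0; check Q = 2.6880e+05

[L]_eq = 5.5407e-04 M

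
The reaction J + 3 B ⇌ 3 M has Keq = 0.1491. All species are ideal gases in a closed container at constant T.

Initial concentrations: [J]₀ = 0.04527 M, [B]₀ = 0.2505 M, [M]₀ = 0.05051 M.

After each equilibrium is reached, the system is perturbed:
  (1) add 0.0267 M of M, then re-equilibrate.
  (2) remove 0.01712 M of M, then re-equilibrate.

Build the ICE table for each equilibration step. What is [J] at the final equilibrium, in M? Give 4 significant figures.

[J]_eq = 0.04852 M

Q₀ = 0.1811 vs Keq = 0.1491 ⇒ Q>K, reverse
Step 1:
                   J          B          M
  I          0.04527     0.2505    0.05051
  C       8.0908e-04   0.002427  -0.002427
  E          0.04608     0.2529    0.04808
  solve Keq expr → x = -8.0908e-04; check Q = 0.1491
Then add 0.0267 M of M.
Step 2:
                   J          B          M
  I          0.04608     0.2529    0.07478
  C         0.006795    0.02039   -0.02039
  E          0.05287     0.2733     0.0544
  solve Keq expr → x = -0.006795; check Q = 0.1491
Then remove 0.01712 M of M.
Step 3:
                   J          B          M
  I          0.05287     0.2733    0.03728
  C        -0.004353   -0.01306    0.01306
  E          0.04852     0.2603    0.05034
  solve Keq expr → x = 0.004353; check Q = 0.1491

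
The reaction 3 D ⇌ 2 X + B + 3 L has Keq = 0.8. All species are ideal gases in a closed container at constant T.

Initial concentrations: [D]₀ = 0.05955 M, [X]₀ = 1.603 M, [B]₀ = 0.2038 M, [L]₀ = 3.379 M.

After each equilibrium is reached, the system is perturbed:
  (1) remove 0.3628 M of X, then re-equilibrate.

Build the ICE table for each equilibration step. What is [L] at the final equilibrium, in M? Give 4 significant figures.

[L]_eq = 2.805 M

Q₀ = 9.5673e+04 vs Keq = 0.8 ⇒ Q>K, reverse
Step 1:
                  D         X         B         L
  init      0.05955     1.603    0.2038     3.379
  Δ          0.5906   -0.3937   -0.1969   -0.5906
  eq         0.6501     1.209  0.006934     2.788
  solve Keq expr → x = -0.1969; check Q = 0.8
Then remove 0.3628 M of X.
Step 2:
                  D         X         B         L
  init       0.6501    0.8465  0.006934     2.788
  Δ        -0.01676   0.01117  0.005586   0.01676
  eq         0.6334    0.8576   0.01252     2.805
  solve Keq expr → x = 0.005586; check Q = 0.8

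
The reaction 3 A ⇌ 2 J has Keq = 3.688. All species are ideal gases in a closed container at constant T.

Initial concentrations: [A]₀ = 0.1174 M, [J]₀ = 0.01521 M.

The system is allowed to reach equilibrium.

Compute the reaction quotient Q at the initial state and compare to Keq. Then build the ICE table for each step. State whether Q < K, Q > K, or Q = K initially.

Q₀ = 0.143 vs Keq = 3.688 ⇒ Q<K, forward
Step 1:
                    A           J
  init         0.1174     0.01521
  Δ          -0.03964     0.02643
  eq          0.07776     0.04164
  solve Keq expr → x = 0.01321; check Q = 3.688

Q₀ = 0.143; Q < K (proceeds forward)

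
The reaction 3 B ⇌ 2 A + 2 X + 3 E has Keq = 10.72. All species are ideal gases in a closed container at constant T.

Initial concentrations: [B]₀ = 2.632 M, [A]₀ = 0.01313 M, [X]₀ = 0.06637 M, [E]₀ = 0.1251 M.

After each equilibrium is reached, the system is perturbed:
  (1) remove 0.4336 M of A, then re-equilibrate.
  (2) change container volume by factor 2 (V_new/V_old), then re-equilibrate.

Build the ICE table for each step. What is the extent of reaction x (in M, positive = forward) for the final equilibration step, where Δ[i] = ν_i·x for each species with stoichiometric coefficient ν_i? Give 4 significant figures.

Q₀ = 8.1543e-11 vs Keq = 10.72 ⇒ Q<K, forward
Step 1:
                    B           A           X           E
  I             2.632     0.01313     0.06637      0.1251
  C             -1.66       1.107       1.107        1.66
  E            0.9716        1.12       1.173       1.786
  solve Keq expr → x = 0.5535; check Q = 10.72
Then remove 0.4336 M of A.
Step 2:
                    B           A           X           E
  I            0.9716      0.6865       1.173       1.786
  C           -0.1246     0.08305     0.08305      0.1246
  E             0.847      0.7695       1.256        1.91
  solve Keq expr → x = 0.04152; check Q = 10.72
Then change container volume by factor 2 (V_new/V_old).
Step 3:
                    B           A           X           E
  I            0.4235      0.3848      0.6282       0.955
  C           -0.1644      0.1096      0.1096      0.1644
  E            0.2591      0.4943      0.7378       1.119
  solve Keq expr → x = 0.05479; check Q = 10.72

x = 0.05479 M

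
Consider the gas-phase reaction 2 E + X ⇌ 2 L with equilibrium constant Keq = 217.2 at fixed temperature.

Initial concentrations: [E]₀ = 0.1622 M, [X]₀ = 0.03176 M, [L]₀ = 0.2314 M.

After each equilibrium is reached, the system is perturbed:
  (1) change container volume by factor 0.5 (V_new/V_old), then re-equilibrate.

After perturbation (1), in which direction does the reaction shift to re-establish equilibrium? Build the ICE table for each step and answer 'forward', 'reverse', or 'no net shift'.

Direction: forward

Q₀ = 64.08 vs Keq = 217.2 ⇒ Q<K, forward
Step 1:
                  E         X         L
  I          0.1622   0.03176    0.2314
  C        -0.02863  -0.01431   0.02863
  E          0.1336   0.01745      0.26
  solve Keq expr → x = 0.01431; check Q = 217.2
Then change container volume by factor 0.5 (V_new/V_old).
Step 2:
                  E         X         L
  I          0.2671   0.03489    0.5201
  C         -0.0238   -0.0119    0.0238
  E          0.2434     0.023    0.5438
  solve Keq expr → x = 0.0119; check Q = 217.2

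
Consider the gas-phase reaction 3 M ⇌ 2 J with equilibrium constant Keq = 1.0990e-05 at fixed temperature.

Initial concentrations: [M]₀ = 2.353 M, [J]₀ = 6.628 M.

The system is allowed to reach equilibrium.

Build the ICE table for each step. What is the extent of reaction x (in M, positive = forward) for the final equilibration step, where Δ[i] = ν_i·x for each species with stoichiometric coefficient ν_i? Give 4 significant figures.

x = -3.244 M

Q₀ = 3.372 vs Keq = 1.0990e-05 ⇒ Q>K, reverse
Step 1:
                    M           J
  Initial       2.353       6.628
  Change        9.733      -6.489
  Equil         12.09      0.1393
  solve Keq expr → x = -3.244; check Q = 1.0990e-05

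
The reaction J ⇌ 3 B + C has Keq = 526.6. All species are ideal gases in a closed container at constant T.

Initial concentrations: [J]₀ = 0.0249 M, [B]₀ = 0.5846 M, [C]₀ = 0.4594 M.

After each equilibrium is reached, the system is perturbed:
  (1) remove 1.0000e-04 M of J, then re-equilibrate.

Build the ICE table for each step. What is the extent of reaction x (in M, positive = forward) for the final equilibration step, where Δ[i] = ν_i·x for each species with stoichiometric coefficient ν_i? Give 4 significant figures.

Q₀ = 3.686 vs Keq = 526.6 ⇒ Q<K, forward
Step 1:
                  J         B         C
  Initial    0.0249    0.5846    0.4594
  Change   -0.02464   0.07391   0.02464
  Equil   2.6248e-04    0.6585     0.484
  solve Keq expr → x = 0.02464; check Q = 526.6
Then remove 1.0000e-04 M of J.
Step 2:
                  J         B         C
  Initial 1.6248e-04    0.6585     0.484
  Change  9.9589e-05 -2.9877e-04 -9.9589e-05
  Equil   2.6207e-04    0.6582    0.4839
  solve Keq expr → x = -9.9589e-05; check Q = 526.6

x = -9.9589e-05 M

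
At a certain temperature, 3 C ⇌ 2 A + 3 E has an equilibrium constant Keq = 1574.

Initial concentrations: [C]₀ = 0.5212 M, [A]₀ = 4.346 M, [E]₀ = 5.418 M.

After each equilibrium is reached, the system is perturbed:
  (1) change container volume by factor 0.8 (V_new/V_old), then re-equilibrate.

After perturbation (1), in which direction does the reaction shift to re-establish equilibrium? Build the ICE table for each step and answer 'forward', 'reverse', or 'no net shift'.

Direction: reverse

Q₀ = 2.1217e+04 vs Keq = 1574 ⇒ Q>K, reverse
Step 1:
                  C         A         E
  I          0.5212     4.346     5.418
  C          0.5348   -0.3565   -0.5348
  E           1.056     3.989     4.883
  solve Keq expr → x = -0.1783; check Q = 1574
Then change container volume by factor 0.8 (V_new/V_old).
Step 2:
                  C         A         E
  I            1.32     4.987     6.104
  C          0.1529   -0.1019   -0.1529
  E           1.473     4.885     5.951
  solve Keq expr → x = -0.05097; check Q = 1574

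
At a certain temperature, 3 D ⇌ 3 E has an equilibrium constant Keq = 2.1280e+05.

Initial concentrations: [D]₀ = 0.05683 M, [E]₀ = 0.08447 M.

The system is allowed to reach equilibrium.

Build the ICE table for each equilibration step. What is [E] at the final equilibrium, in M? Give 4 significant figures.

[E]_eq = 0.139 M

Q₀ = 3.284 vs Keq = 2.1280e+05 ⇒ Q<K, forward
Step 1:
                  D         E
  I         0.05683   0.08447
  C         -0.0545    0.0545
  E        0.002328     0.139
  solve Keq expr → x = 0.01817; check Q = 2.1280e+05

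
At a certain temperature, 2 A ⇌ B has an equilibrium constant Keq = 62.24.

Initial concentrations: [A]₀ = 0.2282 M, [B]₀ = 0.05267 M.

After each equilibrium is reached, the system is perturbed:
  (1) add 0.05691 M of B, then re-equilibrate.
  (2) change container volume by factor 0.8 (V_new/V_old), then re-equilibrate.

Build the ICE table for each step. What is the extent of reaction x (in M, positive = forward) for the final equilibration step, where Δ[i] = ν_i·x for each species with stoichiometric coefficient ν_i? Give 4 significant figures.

Q₀ = 1.011 vs Keq = 62.24 ⇒ Q<K, forward
Step 1:
                    A           B
  Initial      0.2282     0.05267
  Change      -0.1803     0.09015
  Equil        0.0479      0.1428
  solve Keq expr → x = 0.09015; check Q = 62.24
Then add 0.05691 M of B.
Step 2:
                    A           B
  Initial      0.0479      0.1997
  Change     0.008164   -0.004082
  Equil       0.05607      0.1956
  solve Keq expr → x = -0.004082; check Q = 62.24
Then change container volume by factor 0.8 (V_new/V_old).
Step 3:
                    A           B
  Initial     0.07008      0.2446
  Change    -0.006955    0.003477
  Equil       0.06313       0.248
  solve Keq expr → x = 0.003477; check Q = 62.24

x = 0.003477 M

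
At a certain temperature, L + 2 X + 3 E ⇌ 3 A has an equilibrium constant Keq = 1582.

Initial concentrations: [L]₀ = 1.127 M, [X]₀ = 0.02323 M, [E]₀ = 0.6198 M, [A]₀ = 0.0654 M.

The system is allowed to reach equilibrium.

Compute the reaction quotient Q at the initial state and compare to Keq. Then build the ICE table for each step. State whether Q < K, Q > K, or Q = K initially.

Q₀ = 1.932; Q < K (proceeds forward)

Q₀ = 1.932 vs Keq = 1582 ⇒ Q<K, forward
Step 1:
                  L         X         E         A
  Initial     1.127   0.02323    0.6198    0.0654
  Change   -0.01081  -0.02161  -0.03242   0.03242
  Equil       1.116  0.001617    0.5874   0.09782
  solve Keq expr → x = 0.01081; check Q = 1582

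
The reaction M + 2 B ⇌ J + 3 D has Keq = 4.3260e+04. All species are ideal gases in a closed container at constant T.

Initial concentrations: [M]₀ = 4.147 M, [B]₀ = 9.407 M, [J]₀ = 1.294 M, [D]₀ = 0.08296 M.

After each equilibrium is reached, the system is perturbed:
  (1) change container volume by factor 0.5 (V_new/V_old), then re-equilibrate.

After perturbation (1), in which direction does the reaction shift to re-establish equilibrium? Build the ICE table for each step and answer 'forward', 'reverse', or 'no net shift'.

Q₀ = 2.0133e-06 vs Keq = 4.3260e+04 ⇒ Q<K, forward
Step 1:
                  M         B         J         D
  I           4.147     9.407     1.294   0.08296
  C          -4.026    -8.053     4.026     12.08
  E          0.1206     1.354      5.32     12.16
  solve Keq expr → x = 4.026; check Q = 4.3260e+04
Then change container volume by factor 0.5 (V_new/V_old).
Step 2:
                  M         B         J         D
  I          0.2413     2.709     10.64     24.32
  C           0.134     0.268    -0.134    -0.402
  E          0.3753     2.977     10.51     23.92
  solve Keq expr → x = -0.134; check Q = 4.3260e+04

Direction: reverse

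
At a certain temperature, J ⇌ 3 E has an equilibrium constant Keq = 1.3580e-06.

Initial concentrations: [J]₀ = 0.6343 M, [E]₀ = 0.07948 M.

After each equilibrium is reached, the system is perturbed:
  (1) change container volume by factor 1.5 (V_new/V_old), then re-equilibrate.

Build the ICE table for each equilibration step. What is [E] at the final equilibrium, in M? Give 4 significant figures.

Q₀ = 7.9155e-04 vs Keq = 1.3580e-06 ⇒ Q>K, reverse
Step 1:
                    J           E
  Initial      0.6343     0.07948
  Change      0.02328    -0.06985
  Equil        0.6576     0.00963
  solve Keq expr → x = -0.02328; check Q = 1.3580e-06
Then change container volume by factor 1.5 (V_new/V_old).
Step 2:
                    J           E
  Initial      0.4384     0.00642
  Change  -6.6277e-04    0.001988
  Equil        0.4377    0.008408
  solve Keq expr → x = 6.6277e-04; check Q = 1.3580e-06

[E]_eq = 0.008408 M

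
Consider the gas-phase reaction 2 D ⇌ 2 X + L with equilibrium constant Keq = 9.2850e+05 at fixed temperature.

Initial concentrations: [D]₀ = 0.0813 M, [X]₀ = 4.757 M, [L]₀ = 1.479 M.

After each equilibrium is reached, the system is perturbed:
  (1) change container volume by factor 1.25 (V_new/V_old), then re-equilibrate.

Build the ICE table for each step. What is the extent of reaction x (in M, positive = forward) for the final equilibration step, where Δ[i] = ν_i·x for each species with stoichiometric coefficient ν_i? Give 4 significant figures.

x = 2.6025e-04 M

Q₀ = 5064 vs Keq = 9.2850e+05 ⇒ Q<K, forward
Step 1:
                   D          X          L
  init        0.0813      4.757      1.479
  Δ         -0.07512    0.07512    0.03756
  eq        0.006176      4.832      1.517
  solve Keq expr → x = 0.03756; check Q = 9.2850e+05
Then change container volume by factor 1.25 (V_new/V_old).
Step 2:
                   D          X          L
  init       0.00494      3.866      1.213
  Δ       -5.2051e-04 5.2051e-04 2.6025e-04
  eq         0.00442      3.866      1.214
  solve Keq expr → x = 2.6025e-04; check Q = 9.2850e+05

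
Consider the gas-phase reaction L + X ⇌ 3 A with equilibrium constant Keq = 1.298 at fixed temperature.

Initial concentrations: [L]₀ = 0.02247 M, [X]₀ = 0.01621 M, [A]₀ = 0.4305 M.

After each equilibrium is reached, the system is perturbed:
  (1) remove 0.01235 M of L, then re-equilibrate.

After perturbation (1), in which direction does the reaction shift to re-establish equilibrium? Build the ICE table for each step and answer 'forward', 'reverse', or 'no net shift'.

Q₀ = 219 vs Keq = 1.298 ⇒ Q>K, reverse
Step 1:
                  L         X         A
  I         0.02247   0.01621    0.4305
  C         0.07056   0.07056   -0.2117
  E         0.09303   0.08677    0.2188
  solve Keq expr → x = -0.07056; check Q = 1.298
Then remove 0.01235 M of L.
Step 2:
                  L         X         A
  I         0.08068   0.08677    0.2188
  C        0.002179  0.002179 -0.006537
  E         0.08286   0.08895    0.2123
  solve Keq expr → x = -0.002179; check Q = 1.298

Direction: reverse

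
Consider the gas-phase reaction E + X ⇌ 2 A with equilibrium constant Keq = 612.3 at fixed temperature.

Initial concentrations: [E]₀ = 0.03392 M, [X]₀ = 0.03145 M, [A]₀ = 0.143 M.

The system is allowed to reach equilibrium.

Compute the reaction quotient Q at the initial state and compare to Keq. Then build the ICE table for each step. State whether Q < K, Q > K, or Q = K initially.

Q₀ = 19.17 vs Keq = 612.3 ⇒ Q<K, forward
Step 1:
                    E           X           A
  Initial     0.03392     0.03145       0.143
  Change      -0.0248     -0.0248     0.04961
  Equil      0.009116    0.006646      0.1926
  solve Keq expr → x = 0.0248; check Q = 612.3

Q₀ = 19.17; Q < K (proceeds forward)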